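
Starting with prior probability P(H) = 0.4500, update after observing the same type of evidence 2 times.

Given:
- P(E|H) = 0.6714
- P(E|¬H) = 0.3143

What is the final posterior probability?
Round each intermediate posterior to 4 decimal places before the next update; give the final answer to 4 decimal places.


Sequential Bayesian updating:

Initial prior: P(H) = 0.4500

Update 1:
  P(E) = 0.6714 × 0.4500 + 0.3143 × 0.5500 = 0.30213000 + 0.17286500 = 0.47499500
  P(H|E) = 0.30213000 / 0.47499500 = 0.6361

Update 2:
  P(E) = 0.6714 × 0.6361 + 0.3143 × 0.3639 = 0.42707754 + 0.11437377 = 0.54145131
  P(H|E) = 0.42707754 / 0.54145131 = 0.7888

Final posterior: 0.7888


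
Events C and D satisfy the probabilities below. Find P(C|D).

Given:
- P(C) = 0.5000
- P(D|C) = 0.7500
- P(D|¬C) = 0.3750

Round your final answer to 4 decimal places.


Bayes' theorem: P(C|D) = P(D|C) × P(C) / P(D)

Step 1: Calculate P(D) using law of total probability
P(D) = P(D|C)P(C) + P(D|¬C)P(¬C)
     = 0.7500 × 0.5000 + 0.3750 × 0.5000
     = 0.37500000 + 0.18750000
     = 0.56250000

Step 2: Apply Bayes' theorem
P(C|D) = P(D|C) × P(C) / P(D)
       = 0.37500000 / 0.56250000
       = 0.6667


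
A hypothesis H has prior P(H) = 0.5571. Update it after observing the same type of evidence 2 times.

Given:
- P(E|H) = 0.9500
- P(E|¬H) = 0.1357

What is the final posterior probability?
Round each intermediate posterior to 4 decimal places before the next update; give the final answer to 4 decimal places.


Sequential Bayesian updating:

Initial prior: P(H) = 0.5571

Update 1:
  P(E) = 0.9500 × 0.5571 + 0.1357 × 0.4429 = 0.52924500 + 0.06010153 = 0.58934653
  P(H|E) = 0.52924500 / 0.58934653 = 0.8980

Update 2:
  P(E) = 0.9500 × 0.8980 + 0.1357 × 0.1020 = 0.85310000 + 0.01384140 = 0.86694140
  P(H|E) = 0.85310000 / 0.86694140 = 0.9840

Final posterior: 0.9840


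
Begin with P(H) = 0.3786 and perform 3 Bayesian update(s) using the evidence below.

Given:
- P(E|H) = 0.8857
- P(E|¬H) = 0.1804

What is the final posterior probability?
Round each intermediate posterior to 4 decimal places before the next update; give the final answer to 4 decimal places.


Sequential Bayesian updating:

Initial prior: P(H) = 0.3786

Update 1:
  P(E) = 0.8857 × 0.3786 + 0.1804 × 0.6214 = 0.33532602 + 0.11210056 = 0.44742658
  P(H|E) = 0.33532602 / 0.44742658 = 0.7495

Update 2:
  P(E) = 0.8857 × 0.7495 + 0.1804 × 0.2505 = 0.66383215 + 0.04519020 = 0.70902235
  P(H|E) = 0.66383215 / 0.70902235 = 0.9363

Update 3:
  P(E) = 0.8857 × 0.9363 + 0.1804 × 0.0637 = 0.82928091 + 0.01149148 = 0.84077239
  P(H|E) = 0.82928091 / 0.84077239 = 0.9863

Final posterior: 0.9863


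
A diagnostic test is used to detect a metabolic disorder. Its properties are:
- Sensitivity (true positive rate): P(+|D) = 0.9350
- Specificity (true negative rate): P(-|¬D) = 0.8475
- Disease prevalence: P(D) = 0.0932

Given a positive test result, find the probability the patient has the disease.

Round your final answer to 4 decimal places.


Let D = has disease, + = positive test

Given:
- P(D) = 0.0932 (prevalence)
- P(+|D) = 0.9350 (sensitivity)
- P(-|¬D) = 0.8475 (specificity)
- P(+|¬D) = 0.1525 (false positive rate = 1 - specificity)

Step 1: Find P(+)
P(+) = P(+|D)P(D) + P(+|¬D)P(¬D)
     = 0.9350 × 0.0932 + 0.1525 × 0.9068
     = 0.08714200 + 0.13828700
     = 0.22542900

Step 2: Apply Bayes' theorem for P(D|+)
P(D|+) = P(+|D)P(D) / P(+)
       = 0.08714200 / 0.22542900
       = 0.3866


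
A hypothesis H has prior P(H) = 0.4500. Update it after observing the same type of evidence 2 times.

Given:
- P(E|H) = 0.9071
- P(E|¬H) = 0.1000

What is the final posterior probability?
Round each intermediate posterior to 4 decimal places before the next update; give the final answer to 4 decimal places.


Sequential Bayesian updating:

Initial prior: P(H) = 0.4500

Update 1:
  P(E) = 0.9071 × 0.4500 + 0.1000 × 0.5500 = 0.40819500 + 0.05500000 = 0.46319500
  P(H|E) = 0.40819500 / 0.46319500 = 0.8813

Update 2:
  P(E) = 0.9071 × 0.8813 + 0.1000 × 0.1187 = 0.79942723 + 0.01187000 = 0.81129723
  P(H|E) = 0.79942723 / 0.81129723 = 0.9854

Final posterior: 0.9854


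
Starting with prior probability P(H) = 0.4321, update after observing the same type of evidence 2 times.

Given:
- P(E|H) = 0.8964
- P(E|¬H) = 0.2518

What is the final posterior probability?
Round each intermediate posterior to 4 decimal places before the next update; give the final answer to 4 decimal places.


Sequential Bayesian updating:

Initial prior: P(H) = 0.4321

Update 1:
  P(E) = 0.8964 × 0.4321 + 0.2518 × 0.5679 = 0.38733444 + 0.14299722 = 0.53033166
  P(H|E) = 0.38733444 / 0.53033166 = 0.7304

Update 2:
  P(E) = 0.8964 × 0.7304 + 0.2518 × 0.2696 = 0.65473056 + 0.06788528 = 0.72261584
  P(H|E) = 0.65473056 / 0.72261584 = 0.9061

Final posterior: 0.9061


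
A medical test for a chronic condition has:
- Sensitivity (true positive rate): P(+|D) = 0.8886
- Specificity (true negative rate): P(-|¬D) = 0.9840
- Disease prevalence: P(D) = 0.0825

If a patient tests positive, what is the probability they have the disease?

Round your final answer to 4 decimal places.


Let D = has disease, + = positive test

Given:
- P(D) = 0.0825 (prevalence)
- P(+|D) = 0.8886 (sensitivity)
- P(-|¬D) = 0.9840 (specificity)
- P(+|¬D) = 0.0160 (false positive rate = 1 - specificity)

Step 1: Find P(+)
P(+) = P(+|D)P(D) + P(+|¬D)P(¬D)
     = 0.8886 × 0.0825 + 0.0160 × 0.9175
     = 0.07330950 + 0.01468000
     = 0.08798950

Step 2: Apply Bayes' theorem for P(D|+)
P(D|+) = P(+|D)P(D) / P(+)
       = 0.07330950 / 0.08798950
       = 0.8332


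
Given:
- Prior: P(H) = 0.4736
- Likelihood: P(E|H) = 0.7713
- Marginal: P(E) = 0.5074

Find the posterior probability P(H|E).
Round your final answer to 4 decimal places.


Using Bayes' theorem:

P(H|E) = P(E|H) × P(H) / P(E)
       = 0.7713 × 0.4736 / 0.5074
       = 0.36528768 / 0.5074
       = 0.7199

The evidence strengthens our belief in H.
Prior: 0.4736 → Posterior: 0.7199


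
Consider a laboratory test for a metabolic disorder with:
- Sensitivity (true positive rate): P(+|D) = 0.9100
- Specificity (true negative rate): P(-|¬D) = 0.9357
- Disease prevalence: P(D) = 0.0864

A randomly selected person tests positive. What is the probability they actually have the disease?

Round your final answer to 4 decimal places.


Let D = has disease, + = positive test

Given:
- P(D) = 0.0864 (prevalence)
- P(+|D) = 0.9100 (sensitivity)
- P(-|¬D) = 0.9357 (specificity)
- P(+|¬D) = 0.0643 (false positive rate = 1 - specificity)

Step 1: Find P(+)
P(+) = P(+|D)P(D) + P(+|¬D)P(¬D)
     = 0.9100 × 0.0864 + 0.0643 × 0.9136
     = 0.07862400 + 0.05874448
     = 0.13736848

Step 2: Apply Bayes' theorem for P(D|+)
P(D|+) = P(+|D)P(D) / P(+)
       = 0.07862400 / 0.13736848
       = 0.5724


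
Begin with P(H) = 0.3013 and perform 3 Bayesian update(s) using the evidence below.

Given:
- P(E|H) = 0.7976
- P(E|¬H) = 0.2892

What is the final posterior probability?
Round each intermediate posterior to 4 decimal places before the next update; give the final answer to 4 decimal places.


Sequential Bayesian updating:

Initial prior: P(H) = 0.3013

Update 1:
  P(E) = 0.7976 × 0.3013 + 0.2892 × 0.6987 = 0.24031688 + 0.20206404 = 0.44238092
  P(H|E) = 0.24031688 / 0.44238092 = 0.5432

Update 2:
  P(E) = 0.7976 × 0.5432 + 0.2892 × 0.4568 = 0.43325632 + 0.13210656 = 0.56536288
  P(H|E) = 0.43325632 / 0.56536288 = 0.7663

Update 3:
  P(E) = 0.7976 × 0.7663 + 0.2892 × 0.2337 = 0.61120088 + 0.06758604 = 0.67878692
  P(H|E) = 0.61120088 / 0.67878692 = 0.9004

Final posterior: 0.9004


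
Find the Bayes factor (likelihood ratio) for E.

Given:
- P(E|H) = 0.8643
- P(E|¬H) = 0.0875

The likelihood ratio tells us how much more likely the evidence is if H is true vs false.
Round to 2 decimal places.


Likelihood Ratio (LR) = P(E|H) / P(E|¬H)

LR = 0.8643 / 0.0875
   = 9.88

The evidence is 9.88 times more likely if H is true than if H is false.
Since LR > 1, the evidence supports H over ¬H.


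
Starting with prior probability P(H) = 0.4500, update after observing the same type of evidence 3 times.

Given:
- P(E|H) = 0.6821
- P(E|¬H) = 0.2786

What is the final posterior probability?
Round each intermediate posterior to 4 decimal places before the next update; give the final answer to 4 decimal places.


Sequential Bayesian updating:

Initial prior: P(H) = 0.4500

Update 1:
  P(E) = 0.6821 × 0.4500 + 0.2786 × 0.5500 = 0.30694500 + 0.15323000 = 0.46017500
  P(H|E) = 0.30694500 / 0.46017500 = 0.6670

Update 2:
  P(E) = 0.6821 × 0.6670 + 0.2786 × 0.3330 = 0.45496070 + 0.09277380 = 0.54773450
  P(H|E) = 0.45496070 / 0.54773450 = 0.8306

Update 3:
  P(E) = 0.6821 × 0.8306 + 0.2786 × 0.1694 = 0.56655226 + 0.04719484 = 0.61374710
  P(H|E) = 0.56655226 / 0.61374710 = 0.9231

Final posterior: 0.9231


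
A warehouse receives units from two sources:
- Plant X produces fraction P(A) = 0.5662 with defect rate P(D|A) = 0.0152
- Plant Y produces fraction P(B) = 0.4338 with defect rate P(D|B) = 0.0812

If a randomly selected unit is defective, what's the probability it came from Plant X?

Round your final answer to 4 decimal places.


Let A = from Plant X, D = defective

Given:
- P(A) = 0.5662, P(B) = 0.4338
- P(D|A) = 0.0152, P(D|B) = 0.0812

Step 1: Find P(D)
P(D) = P(D|A)P(A) + P(D|B)P(B)
     = 0.0152 × 0.5662 + 0.0812 × 0.4338
     = 0.00860624 + 0.03522456
     = 0.04383080

Step 2: Apply Bayes' theorem
P(A|D) = P(D|A)P(A) / P(D)
       = 0.00860624 / 0.04383080
       = 0.1964


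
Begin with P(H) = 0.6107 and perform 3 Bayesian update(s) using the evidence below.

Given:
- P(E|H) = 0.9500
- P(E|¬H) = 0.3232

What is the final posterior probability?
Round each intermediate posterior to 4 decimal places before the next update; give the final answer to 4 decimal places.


Sequential Bayesian updating:

Initial prior: P(H) = 0.6107

Update 1:
  P(E) = 0.9500 × 0.6107 + 0.3232 × 0.3893 = 0.58016500 + 0.12582176 = 0.70598676
  P(H|E) = 0.58016500 / 0.70598676 = 0.8218

Update 2:
  P(E) = 0.9500 × 0.8218 + 0.3232 × 0.1782 = 0.78071000 + 0.05759424 = 0.83830424
  P(H|E) = 0.78071000 / 0.83830424 = 0.9313

Update 3:
  P(E) = 0.9500 × 0.9313 + 0.3232 × 0.0687 = 0.88473500 + 0.02220384 = 0.90693884
  P(H|E) = 0.88473500 / 0.90693884 = 0.9755

Final posterior: 0.9755


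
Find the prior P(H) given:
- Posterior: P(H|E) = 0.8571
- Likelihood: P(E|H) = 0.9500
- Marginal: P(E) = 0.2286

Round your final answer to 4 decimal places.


From Bayes' theorem: P(H|E) = P(E|H) × P(H) / P(E)

Rearranging for P(H):
P(H) = P(H|E) × P(E) / P(E|H)
     = 0.8571 × 0.2286 / 0.9500
     = 0.19593306 / 0.9500
     = 0.2062


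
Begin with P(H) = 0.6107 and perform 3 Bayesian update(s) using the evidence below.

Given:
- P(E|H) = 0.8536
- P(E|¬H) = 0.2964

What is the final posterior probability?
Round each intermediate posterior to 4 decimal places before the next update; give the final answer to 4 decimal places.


Sequential Bayesian updating:

Initial prior: P(H) = 0.6107

Update 1:
  P(E) = 0.8536 × 0.6107 + 0.2964 × 0.3893 = 0.52129352 + 0.11538852 = 0.63668204
  P(H|E) = 0.52129352 / 0.63668204 = 0.8188

Update 2:
  P(E) = 0.8536 × 0.8188 + 0.2964 × 0.1812 = 0.69892768 + 0.05370768 = 0.75263536
  P(H|E) = 0.69892768 / 0.75263536 = 0.9286

Update 3:
  P(E) = 0.8536 × 0.9286 + 0.2964 × 0.0714 = 0.79265296 + 0.02116296 = 0.81381592
  P(H|E) = 0.79265296 / 0.81381592 = 0.9740

Final posterior: 0.9740


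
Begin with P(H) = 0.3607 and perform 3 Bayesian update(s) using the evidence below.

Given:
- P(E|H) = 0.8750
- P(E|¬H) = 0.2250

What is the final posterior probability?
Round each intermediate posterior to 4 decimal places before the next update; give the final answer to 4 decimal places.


Sequential Bayesian updating:

Initial prior: P(H) = 0.3607

Update 1:
  P(E) = 0.8750 × 0.3607 + 0.2250 × 0.6393 = 0.31561250 + 0.14384250 = 0.45945500
  P(H|E) = 0.31561250 / 0.45945500 = 0.6869

Update 2:
  P(E) = 0.8750 × 0.6869 + 0.2250 × 0.3131 = 0.60103750 + 0.07044750 = 0.67148500
  P(H|E) = 0.60103750 / 0.67148500 = 0.8951

Update 3:
  P(E) = 0.8750 × 0.8951 + 0.2250 × 0.1049 = 0.78321250 + 0.02360250 = 0.80681500
  P(H|E) = 0.78321250 / 0.80681500 = 0.9707

Final posterior: 0.9707


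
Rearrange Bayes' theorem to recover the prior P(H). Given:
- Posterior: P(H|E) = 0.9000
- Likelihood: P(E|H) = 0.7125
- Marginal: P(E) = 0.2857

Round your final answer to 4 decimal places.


From Bayes' theorem: P(H|E) = P(E|H) × P(H) / P(E)

Rearranging for P(H):
P(H) = P(H|E) × P(E) / P(E|H)
     = 0.9000 × 0.2857 / 0.7125
     = 0.25713000 / 0.7125
     = 0.3609


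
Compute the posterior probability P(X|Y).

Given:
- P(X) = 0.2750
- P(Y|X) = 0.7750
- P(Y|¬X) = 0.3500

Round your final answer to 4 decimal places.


Bayes' theorem: P(X|Y) = P(Y|X) × P(X) / P(Y)

Step 1: Calculate P(Y) using law of total probability
P(Y) = P(Y|X)P(X) + P(Y|¬X)P(¬X)
     = 0.7750 × 0.2750 + 0.3500 × 0.7250
     = 0.21312500 + 0.25375000
     = 0.46687500

Step 2: Apply Bayes' theorem
P(X|Y) = P(Y|X) × P(X) / P(Y)
       = 0.21312500 / 0.46687500
       = 0.4565


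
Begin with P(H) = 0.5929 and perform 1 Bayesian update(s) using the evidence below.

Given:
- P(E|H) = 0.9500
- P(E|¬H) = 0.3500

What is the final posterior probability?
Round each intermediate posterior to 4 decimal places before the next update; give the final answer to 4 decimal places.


Sequential Bayesian updating:

Initial prior: P(H) = 0.5929

Update 1:
  P(E) = 0.9500 × 0.5929 + 0.3500 × 0.4071 = 0.56325500 + 0.14248500 = 0.70574000
  P(H|E) = 0.56325500 / 0.70574000 = 0.7981

Final posterior: 0.7981


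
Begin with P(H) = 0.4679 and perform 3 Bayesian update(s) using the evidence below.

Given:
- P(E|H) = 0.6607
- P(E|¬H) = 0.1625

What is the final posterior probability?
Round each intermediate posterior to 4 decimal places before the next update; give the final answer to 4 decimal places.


Sequential Bayesian updating:

Initial prior: P(H) = 0.4679

Update 1:
  P(E) = 0.6607 × 0.4679 + 0.1625 × 0.5321 = 0.30914153 + 0.08646625 = 0.39560778
  P(H|E) = 0.30914153 / 0.39560778 = 0.7814

Update 2:
  P(E) = 0.6607 × 0.7814 + 0.1625 × 0.2186 = 0.51627098 + 0.03552250 = 0.55179348
  P(H|E) = 0.51627098 / 0.55179348 = 0.9356

Update 3:
  P(E) = 0.6607 × 0.9356 + 0.1625 × 0.0644 = 0.61815092 + 0.01046500 = 0.62861592
  P(H|E) = 0.61815092 / 0.62861592 = 0.9834

Final posterior: 0.9834


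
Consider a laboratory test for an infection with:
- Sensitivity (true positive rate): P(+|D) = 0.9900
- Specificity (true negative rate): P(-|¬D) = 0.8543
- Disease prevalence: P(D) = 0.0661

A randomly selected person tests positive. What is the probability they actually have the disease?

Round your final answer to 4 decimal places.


Let D = has disease, + = positive test

Given:
- P(D) = 0.0661 (prevalence)
- P(+|D) = 0.9900 (sensitivity)
- P(-|¬D) = 0.8543 (specificity)
- P(+|¬D) = 0.1457 (false positive rate = 1 - specificity)

Step 1: Find P(+)
P(+) = P(+|D)P(D) + P(+|¬D)P(¬D)
     = 0.9900 × 0.0661 + 0.1457 × 0.9339
     = 0.06543900 + 0.13606923
     = 0.20150823

Step 2: Apply Bayes' theorem for P(D|+)
P(D|+) = P(+|D)P(D) / P(+)
       = 0.06543900 / 0.20150823
       = 0.3247


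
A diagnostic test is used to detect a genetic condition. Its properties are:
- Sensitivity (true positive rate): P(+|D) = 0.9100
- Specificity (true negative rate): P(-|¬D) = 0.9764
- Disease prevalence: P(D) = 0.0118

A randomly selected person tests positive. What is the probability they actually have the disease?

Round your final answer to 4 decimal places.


Let D = has disease, + = positive test

Given:
- P(D) = 0.0118 (prevalence)
- P(+|D) = 0.9100 (sensitivity)
- P(-|¬D) = 0.9764 (specificity)
- P(+|¬D) = 0.0236 (false positive rate = 1 - specificity)

Step 1: Find P(+)
P(+) = P(+|D)P(D) + P(+|¬D)P(¬D)
     = 0.9100 × 0.0118 + 0.0236 × 0.9882
     = 0.01073800 + 0.02332152
     = 0.03405952

Step 2: Apply Bayes' theorem for P(D|+)
P(D|+) = P(+|D)P(D) / P(+)
       = 0.01073800 / 0.03405952
       = 0.3153


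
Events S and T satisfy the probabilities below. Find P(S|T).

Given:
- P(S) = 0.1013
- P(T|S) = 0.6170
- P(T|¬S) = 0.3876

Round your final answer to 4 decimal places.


Bayes' theorem: P(S|T) = P(T|S) × P(S) / P(T)

Step 1: Calculate P(T) using law of total probability
P(T) = P(T|S)P(S) + P(T|¬S)P(¬S)
     = 0.6170 × 0.1013 + 0.3876 × 0.8987
     = 0.06250210 + 0.34833612
     = 0.41083822

Step 2: Apply Bayes' theorem
P(S|T) = P(T|S) × P(S) / P(T)
       = 0.06250210 / 0.41083822
       = 0.1521


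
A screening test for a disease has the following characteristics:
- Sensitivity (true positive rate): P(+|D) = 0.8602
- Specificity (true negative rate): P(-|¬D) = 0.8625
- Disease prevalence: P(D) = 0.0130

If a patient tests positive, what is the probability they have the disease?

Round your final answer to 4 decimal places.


Let D = has disease, + = positive test

Given:
- P(D) = 0.0130 (prevalence)
- P(+|D) = 0.8602 (sensitivity)
- P(-|¬D) = 0.8625 (specificity)
- P(+|¬D) = 0.1375 (false positive rate = 1 - specificity)

Step 1: Find P(+)
P(+) = P(+|D)P(D) + P(+|¬D)P(¬D)
     = 0.8602 × 0.0130 + 0.1375 × 0.9870
     = 0.01118260 + 0.13571250
     = 0.14689510

Step 2: Apply Bayes' theorem for P(D|+)
P(D|+) = P(+|D)P(D) / P(+)
       = 0.01118260 / 0.14689510
       = 0.0761


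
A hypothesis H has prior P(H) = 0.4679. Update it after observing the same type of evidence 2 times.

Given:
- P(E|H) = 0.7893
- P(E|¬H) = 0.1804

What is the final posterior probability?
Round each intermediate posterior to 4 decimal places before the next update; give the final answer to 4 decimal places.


Sequential Bayesian updating:

Initial prior: P(H) = 0.4679

Update 1:
  P(E) = 0.7893 × 0.4679 + 0.1804 × 0.5321 = 0.36931347 + 0.09599084 = 0.46530431
  P(H|E) = 0.36931347 / 0.46530431 = 0.7937

Update 2:
  P(E) = 0.7893 × 0.7937 + 0.1804 × 0.2063 = 0.62646741 + 0.03721652 = 0.66368393
  P(H|E) = 0.62646741 / 0.66368393 = 0.9439

Final posterior: 0.9439


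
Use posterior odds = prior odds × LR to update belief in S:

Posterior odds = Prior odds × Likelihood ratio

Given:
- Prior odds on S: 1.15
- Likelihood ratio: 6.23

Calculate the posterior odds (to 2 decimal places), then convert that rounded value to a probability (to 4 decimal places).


Step 1: Calculate posterior odds
Posterior odds = Prior odds × LR
               = 1.15 × 6.23
               = 7.16

Step 2: Convert to probability
P(S|E) = Posterior odds / (1 + Posterior odds)
       = 7.16 / (1 + 7.16)
       = 7.16 / 8.16
       = 0.8775

The evidence increased P(S) from 0.5349 to 0.8775.


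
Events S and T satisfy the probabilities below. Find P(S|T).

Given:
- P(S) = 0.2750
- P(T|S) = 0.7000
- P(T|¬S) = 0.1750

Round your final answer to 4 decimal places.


Bayes' theorem: P(S|T) = P(T|S) × P(S) / P(T)

Step 1: Calculate P(T) using law of total probability
P(T) = P(T|S)P(S) + P(T|¬S)P(¬S)
     = 0.7000 × 0.2750 + 0.1750 × 0.7250
     = 0.19250000 + 0.12687500
     = 0.31937500

Step 2: Apply Bayes' theorem
P(S|T) = P(T|S) × P(S) / P(T)
       = 0.19250000 / 0.31937500
       = 0.6027


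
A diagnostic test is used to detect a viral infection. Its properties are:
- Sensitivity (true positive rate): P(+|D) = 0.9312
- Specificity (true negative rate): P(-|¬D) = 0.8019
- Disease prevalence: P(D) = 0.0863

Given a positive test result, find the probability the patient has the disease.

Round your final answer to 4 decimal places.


Let D = has disease, + = positive test

Given:
- P(D) = 0.0863 (prevalence)
- P(+|D) = 0.9312 (sensitivity)
- P(-|¬D) = 0.8019 (specificity)
- P(+|¬D) = 0.1981 (false positive rate = 1 - specificity)

Step 1: Find P(+)
P(+) = P(+|D)P(D) + P(+|¬D)P(¬D)
     = 0.9312 × 0.0863 + 0.1981 × 0.9137
     = 0.08036256 + 0.18100397
     = 0.26136653

Step 2: Apply Bayes' theorem for P(D|+)
P(D|+) = P(+|D)P(D) / P(+)
       = 0.08036256 / 0.26136653
       = 0.3075


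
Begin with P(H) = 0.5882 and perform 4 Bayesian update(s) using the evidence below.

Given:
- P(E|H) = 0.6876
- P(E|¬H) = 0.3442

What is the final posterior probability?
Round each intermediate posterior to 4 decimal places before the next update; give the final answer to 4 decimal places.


Sequential Bayesian updating:

Initial prior: P(H) = 0.5882

Update 1:
  P(E) = 0.6876 × 0.5882 + 0.3442 × 0.4118 = 0.40444632 + 0.14174156 = 0.54618788
  P(H|E) = 0.40444632 / 0.54618788 = 0.7405

Update 2:
  P(E) = 0.6876 × 0.7405 + 0.3442 × 0.2595 = 0.50916780 + 0.08931990 = 0.59848770
  P(H|E) = 0.50916780 / 0.59848770 = 0.8508

Update 3:
  P(E) = 0.6876 × 0.8508 + 0.3442 × 0.1492 = 0.58501008 + 0.05135464 = 0.63636472
  P(H|E) = 0.58501008 / 0.63636472 = 0.9193

Update 4:
  P(E) = 0.6876 × 0.9193 + 0.3442 × 0.0807 = 0.63211068 + 0.02777694 = 0.65988762
  P(H|E) = 0.63211068 / 0.65988762 = 0.9579

Final posterior: 0.9579


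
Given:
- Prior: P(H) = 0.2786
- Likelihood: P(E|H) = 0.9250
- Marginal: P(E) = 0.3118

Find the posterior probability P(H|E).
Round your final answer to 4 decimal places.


Using Bayes' theorem:

P(H|E) = P(E|H) × P(H) / P(E)
       = 0.9250 × 0.2786 / 0.3118
       = 0.25770500 / 0.3118
       = 0.8265

The evidence strengthens our belief in H.
Prior: 0.2786 → Posterior: 0.8265


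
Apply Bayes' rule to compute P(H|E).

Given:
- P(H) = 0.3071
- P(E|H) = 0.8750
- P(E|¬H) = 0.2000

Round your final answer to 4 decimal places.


Bayes' theorem: P(H|E) = P(E|H) × P(H) / P(E)

Step 1: Calculate P(E) using law of total probability
P(E) = P(E|H)P(H) + P(E|¬H)P(¬H)
     = 0.8750 × 0.3071 + 0.2000 × 0.6929
     = 0.26871250 + 0.13858000
     = 0.40729250

Step 2: Apply Bayes' theorem
P(H|E) = P(E|H) × P(H) / P(E)
       = 0.26871250 / 0.40729250
       = 0.6598


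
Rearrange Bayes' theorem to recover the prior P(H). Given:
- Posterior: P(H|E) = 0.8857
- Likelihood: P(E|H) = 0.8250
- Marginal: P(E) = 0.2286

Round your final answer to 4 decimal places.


From Bayes' theorem: P(H|E) = P(E|H) × P(H) / P(E)

Rearranging for P(H):
P(H) = P(H|E) × P(E) / P(E|H)
     = 0.8857 × 0.2286 / 0.8250
     = 0.20247102 / 0.8250
     = 0.2454


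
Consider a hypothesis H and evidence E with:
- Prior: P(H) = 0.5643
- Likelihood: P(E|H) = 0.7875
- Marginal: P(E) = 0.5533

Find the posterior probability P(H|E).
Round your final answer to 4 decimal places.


Using Bayes' theorem:

P(H|E) = P(E|H) × P(H) / P(E)
       = 0.7875 × 0.5643 / 0.5533
       = 0.44438625 / 0.5533
       = 0.8032

The evidence strengthens our belief in H.
Prior: 0.5643 → Posterior: 0.8032


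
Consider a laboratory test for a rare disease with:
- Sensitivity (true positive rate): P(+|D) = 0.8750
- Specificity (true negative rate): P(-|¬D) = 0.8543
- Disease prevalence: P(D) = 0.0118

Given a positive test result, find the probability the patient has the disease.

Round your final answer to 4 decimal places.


Let D = has disease, + = positive test

Given:
- P(D) = 0.0118 (prevalence)
- P(+|D) = 0.8750 (sensitivity)
- P(-|¬D) = 0.8543 (specificity)
- P(+|¬D) = 0.1457 (false positive rate = 1 - specificity)

Step 1: Find P(+)
P(+) = P(+|D)P(D) + P(+|¬D)P(¬D)
     = 0.8750 × 0.0118 + 0.1457 × 0.9882
     = 0.01032500 + 0.14398074
     = 0.15430574

Step 2: Apply Bayes' theorem for P(D|+)
P(D|+) = P(+|D)P(D) / P(+)
       = 0.01032500 / 0.15430574
       = 0.0669


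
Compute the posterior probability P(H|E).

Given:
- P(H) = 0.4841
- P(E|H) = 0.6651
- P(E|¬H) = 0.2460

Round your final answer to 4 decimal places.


Bayes' theorem: P(H|E) = P(E|H) × P(H) / P(E)

Step 1: Calculate P(E) using law of total probability
P(E) = P(E|H)P(H) + P(E|¬H)P(¬H)
     = 0.6651 × 0.4841 + 0.2460 × 0.5159
     = 0.32197491 + 0.12691140
     = 0.44888631

Step 2: Apply Bayes' theorem
P(H|E) = P(E|H) × P(H) / P(E)
       = 0.32197491 / 0.44888631
       = 0.7173


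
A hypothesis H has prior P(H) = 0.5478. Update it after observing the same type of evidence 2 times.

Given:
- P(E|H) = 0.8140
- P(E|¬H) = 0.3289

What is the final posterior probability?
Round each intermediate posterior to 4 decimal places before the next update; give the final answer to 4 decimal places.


Sequential Bayesian updating:

Initial prior: P(H) = 0.5478

Update 1:
  P(E) = 0.8140 × 0.5478 + 0.3289 × 0.4522 = 0.44590920 + 0.14872858 = 0.59463778
  P(H|E) = 0.44590920 / 0.59463778 = 0.7499

Update 2:
  P(E) = 0.8140 × 0.7499 + 0.3289 × 0.2501 = 0.61041860 + 0.08225789 = 0.69267649
  P(H|E) = 0.61041860 / 0.69267649 = 0.8812

Final posterior: 0.8812


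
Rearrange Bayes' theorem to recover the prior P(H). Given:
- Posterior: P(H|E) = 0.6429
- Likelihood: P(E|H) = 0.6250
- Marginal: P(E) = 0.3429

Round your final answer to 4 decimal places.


From Bayes' theorem: P(H|E) = P(E|H) × P(H) / P(E)

Rearranging for P(H):
P(H) = P(H|E) × P(E) / P(E|H)
     = 0.6429 × 0.3429 / 0.6250
     = 0.22045041 / 0.6250
     = 0.3527


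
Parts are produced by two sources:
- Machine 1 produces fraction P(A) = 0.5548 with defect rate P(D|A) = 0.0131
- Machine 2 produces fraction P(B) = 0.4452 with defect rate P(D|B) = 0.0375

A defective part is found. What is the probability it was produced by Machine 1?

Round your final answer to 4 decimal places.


Let A = from Machine 1, D = defective

Given:
- P(A) = 0.5548, P(B) = 0.4452
- P(D|A) = 0.0131, P(D|B) = 0.0375

Step 1: Find P(D)
P(D) = P(D|A)P(A) + P(D|B)P(B)
     = 0.0131 × 0.5548 + 0.0375 × 0.4452
     = 0.00726788 + 0.01669500
     = 0.02396288

Step 2: Apply Bayes' theorem
P(A|D) = P(D|A)P(A) / P(D)
       = 0.00726788 / 0.02396288
       = 0.3033


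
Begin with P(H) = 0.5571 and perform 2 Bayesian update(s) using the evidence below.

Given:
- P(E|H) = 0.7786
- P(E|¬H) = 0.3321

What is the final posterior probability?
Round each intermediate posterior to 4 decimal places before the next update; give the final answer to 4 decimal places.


Sequential Bayesian updating:

Initial prior: P(H) = 0.5571

Update 1:
  P(E) = 0.7786 × 0.5571 + 0.3321 × 0.4429 = 0.43375806 + 0.14708709 = 0.58084515
  P(H|E) = 0.43375806 / 0.58084515 = 0.7468

Update 2:
  P(E) = 0.7786 × 0.7468 + 0.3321 × 0.2532 = 0.58145848 + 0.08408772 = 0.66554620
  P(H|E) = 0.58145848 / 0.66554620 = 0.8737

Final posterior: 0.8737


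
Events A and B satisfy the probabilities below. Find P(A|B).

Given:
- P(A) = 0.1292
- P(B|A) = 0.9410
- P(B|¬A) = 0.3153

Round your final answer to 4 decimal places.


Bayes' theorem: P(A|B) = P(B|A) × P(A) / P(B)

Step 1: Calculate P(B) using law of total probability
P(B) = P(B|A)P(A) + P(B|¬A)P(¬A)
     = 0.9410 × 0.1292 + 0.3153 × 0.8708
     = 0.12157720 + 0.27456324
     = 0.39614044

Step 2: Apply Bayes' theorem
P(A|B) = P(B|A) × P(A) / P(B)
       = 0.12157720 / 0.39614044
       = 0.3069


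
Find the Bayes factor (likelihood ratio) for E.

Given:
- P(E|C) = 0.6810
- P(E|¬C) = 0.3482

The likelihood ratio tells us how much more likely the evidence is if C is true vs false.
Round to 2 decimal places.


Likelihood Ratio (LR) = P(E|C) / P(E|¬C)

LR = 0.6810 / 0.3482
   = 1.96

The evidence is 1.96 times more likely if C is true than if C is false.
LR > 1, so observing E raises the odds in favor of C.


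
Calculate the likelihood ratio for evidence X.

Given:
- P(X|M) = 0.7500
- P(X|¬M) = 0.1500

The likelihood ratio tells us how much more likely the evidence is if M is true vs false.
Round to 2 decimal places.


Likelihood Ratio (LR) = P(X|M) / P(X|¬M)

LR = 0.7500 / 0.1500
   = 5.00

The evidence is 5.00 times more likely if M is true than if M is false.
Since LR > 1, the evidence supports M over ¬M.


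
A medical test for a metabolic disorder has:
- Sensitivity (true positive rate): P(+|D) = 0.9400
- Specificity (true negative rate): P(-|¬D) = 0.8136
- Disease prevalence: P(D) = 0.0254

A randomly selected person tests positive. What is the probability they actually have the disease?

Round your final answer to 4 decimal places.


Let D = has disease, + = positive test

Given:
- P(D) = 0.0254 (prevalence)
- P(+|D) = 0.9400 (sensitivity)
- P(-|¬D) = 0.8136 (specificity)
- P(+|¬D) = 0.1864 (false positive rate = 1 - specificity)

Step 1: Find P(+)
P(+) = P(+|D)P(D) + P(+|¬D)P(¬D)
     = 0.9400 × 0.0254 + 0.1864 × 0.9746
     = 0.02387600 + 0.18166544
     = 0.20554144

Step 2: Apply Bayes' theorem for P(D|+)
P(D|+) = P(+|D)P(D) / P(+)
       = 0.02387600 / 0.20554144
       = 0.1162


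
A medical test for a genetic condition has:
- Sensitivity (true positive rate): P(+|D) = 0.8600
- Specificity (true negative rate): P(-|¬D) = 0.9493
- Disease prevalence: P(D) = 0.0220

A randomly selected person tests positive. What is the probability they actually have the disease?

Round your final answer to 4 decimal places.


Let D = has disease, + = positive test

Given:
- P(D) = 0.0220 (prevalence)
- P(+|D) = 0.8600 (sensitivity)
- P(-|¬D) = 0.9493 (specificity)
- P(+|¬D) = 0.0507 (false positive rate = 1 - specificity)

Step 1: Find P(+)
P(+) = P(+|D)P(D) + P(+|¬D)P(¬D)
     = 0.8600 × 0.0220 + 0.0507 × 0.9780
     = 0.01892000 + 0.04958460
     = 0.06850460

Step 2: Apply Bayes' theorem for P(D|+)
P(D|+) = P(+|D)P(D) / P(+)
       = 0.01892000 / 0.06850460
       = 0.2762


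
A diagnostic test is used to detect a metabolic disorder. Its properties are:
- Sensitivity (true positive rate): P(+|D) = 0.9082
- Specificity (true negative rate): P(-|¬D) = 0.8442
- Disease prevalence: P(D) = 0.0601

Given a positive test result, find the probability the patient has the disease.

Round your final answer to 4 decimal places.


Let D = has disease, + = positive test

Given:
- P(D) = 0.0601 (prevalence)
- P(+|D) = 0.9082 (sensitivity)
- P(-|¬D) = 0.8442 (specificity)
- P(+|¬D) = 0.1558 (false positive rate = 1 - specificity)

Step 1: Find P(+)
P(+) = P(+|D)P(D) + P(+|¬D)P(¬D)
     = 0.9082 × 0.0601 + 0.1558 × 0.9399
     = 0.05458282 + 0.14643642
     = 0.20101924

Step 2: Apply Bayes' theorem for P(D|+)
P(D|+) = P(+|D)P(D) / P(+)
       = 0.05458282 / 0.20101924
       = 0.2715


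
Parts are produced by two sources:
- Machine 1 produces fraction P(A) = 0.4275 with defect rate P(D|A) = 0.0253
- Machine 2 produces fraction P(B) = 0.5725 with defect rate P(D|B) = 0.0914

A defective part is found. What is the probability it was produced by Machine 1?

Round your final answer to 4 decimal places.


Let A = from Machine 1, D = defective

Given:
- P(A) = 0.4275, P(B) = 0.5725
- P(D|A) = 0.0253, P(D|B) = 0.0914

Step 1: Find P(D)
P(D) = P(D|A)P(A) + P(D|B)P(B)
     = 0.0253 × 0.4275 + 0.0914 × 0.5725
     = 0.01081575 + 0.05232650
     = 0.06314225

Step 2: Apply Bayes' theorem
P(A|D) = P(D|A)P(A) / P(D)
       = 0.01081575 / 0.06314225
       = 0.1713


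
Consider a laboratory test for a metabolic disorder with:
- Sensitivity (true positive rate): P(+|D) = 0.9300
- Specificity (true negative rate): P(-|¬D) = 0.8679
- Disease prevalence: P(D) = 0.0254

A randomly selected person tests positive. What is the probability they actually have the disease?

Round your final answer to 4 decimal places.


Let D = has disease, + = positive test

Given:
- P(D) = 0.0254 (prevalence)
- P(+|D) = 0.9300 (sensitivity)
- P(-|¬D) = 0.8679 (specificity)
- P(+|¬D) = 0.1321 (false positive rate = 1 - specificity)

Step 1: Find P(+)
P(+) = P(+|D)P(D) + P(+|¬D)P(¬D)
     = 0.9300 × 0.0254 + 0.1321 × 0.9746
     = 0.02362200 + 0.12874466
     = 0.15236666

Step 2: Apply Bayes' theorem for P(D|+)
P(D|+) = P(+|D)P(D) / P(+)
       = 0.02362200 / 0.15236666
       = 0.1550


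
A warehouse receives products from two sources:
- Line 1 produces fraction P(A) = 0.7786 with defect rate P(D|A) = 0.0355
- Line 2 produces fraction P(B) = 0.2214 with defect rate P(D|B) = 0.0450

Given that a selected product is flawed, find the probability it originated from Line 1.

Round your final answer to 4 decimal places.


Let A = from Line 1, D = flawed

Given:
- P(A) = 0.7786, P(B) = 0.2214
- P(D|A) = 0.0355, P(D|B) = 0.0450

Step 1: Find P(D)
P(D) = P(D|A)P(A) + P(D|B)P(B)
     = 0.0355 × 0.7786 + 0.0450 × 0.2214
     = 0.02764030 + 0.00996300
     = 0.03760330

Step 2: Apply Bayes' theorem
P(A|D) = P(D|A)P(A) / P(D)
       = 0.02764030 / 0.03760330
       = 0.7350


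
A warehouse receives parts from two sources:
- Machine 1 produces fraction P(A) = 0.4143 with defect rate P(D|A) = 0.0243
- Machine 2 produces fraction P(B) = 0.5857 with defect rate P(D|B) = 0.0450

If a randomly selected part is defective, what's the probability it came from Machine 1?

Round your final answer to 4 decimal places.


Let A = from Machine 1, D = defective

Given:
- P(A) = 0.4143, P(B) = 0.5857
- P(D|A) = 0.0243, P(D|B) = 0.0450

Step 1: Find P(D)
P(D) = P(D|A)P(A) + P(D|B)P(B)
     = 0.0243 × 0.4143 + 0.0450 × 0.5857
     = 0.01006749 + 0.02635650
     = 0.03642399

Step 2: Apply Bayes' theorem
P(A|D) = P(D|A)P(A) / P(D)
       = 0.01006749 / 0.03642399
       = 0.2764


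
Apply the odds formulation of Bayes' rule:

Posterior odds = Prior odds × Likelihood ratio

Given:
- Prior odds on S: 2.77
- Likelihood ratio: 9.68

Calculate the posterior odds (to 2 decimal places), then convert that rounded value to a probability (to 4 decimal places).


Step 1: Calculate posterior odds
Posterior odds = Prior odds × LR
               = 2.77 × 9.68
               = 26.81

Step 2: Convert to probability
P(S|E) = Posterior odds / (1 + Posterior odds)
       = 26.81 / (1 + 26.81)
       = 26.81 / 27.81
       = 0.9640

The evidence increased P(S) from 0.7347 to 0.9640.


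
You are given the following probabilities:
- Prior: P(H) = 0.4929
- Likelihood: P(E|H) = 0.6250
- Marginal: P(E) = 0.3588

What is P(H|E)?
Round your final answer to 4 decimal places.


Using Bayes' theorem:

P(H|E) = P(E|H) × P(H) / P(E)
       = 0.6250 × 0.4929 / 0.3588
       = 0.30806250 / 0.3588
       = 0.8586

The evidence strengthens our belief in H.
Prior: 0.4929 → Posterior: 0.8586


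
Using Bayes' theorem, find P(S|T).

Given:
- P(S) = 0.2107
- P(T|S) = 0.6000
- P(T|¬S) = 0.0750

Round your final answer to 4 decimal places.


Bayes' theorem: P(S|T) = P(T|S) × P(S) / P(T)

Step 1: Calculate P(T) using law of total probability
P(T) = P(T|S)P(S) + P(T|¬S)P(¬S)
     = 0.6000 × 0.2107 + 0.0750 × 0.7893
     = 0.12642000 + 0.05919750
     = 0.18561750

Step 2: Apply Bayes' theorem
P(S|T) = P(T|S) × P(S) / P(T)
       = 0.12642000 / 0.18561750
       = 0.6811


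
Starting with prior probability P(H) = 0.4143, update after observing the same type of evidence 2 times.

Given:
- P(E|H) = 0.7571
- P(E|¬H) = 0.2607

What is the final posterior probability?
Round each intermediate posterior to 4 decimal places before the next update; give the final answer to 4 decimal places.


Sequential Bayesian updating:

Initial prior: P(H) = 0.4143

Update 1:
  P(E) = 0.7571 × 0.4143 + 0.2607 × 0.5857 = 0.31366653 + 0.15269199 = 0.46635852
  P(H|E) = 0.31366653 / 0.46635852 = 0.6726

Update 2:
  P(E) = 0.7571 × 0.6726 + 0.2607 × 0.3274 = 0.50922546 + 0.08535318 = 0.59457864
  P(H|E) = 0.50922546 / 0.59457864 = 0.8564

Final posterior: 0.8564


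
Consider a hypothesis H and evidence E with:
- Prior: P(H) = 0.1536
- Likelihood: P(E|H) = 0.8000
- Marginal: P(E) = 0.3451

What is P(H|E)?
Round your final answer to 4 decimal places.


Using Bayes' theorem:

P(H|E) = P(E|H) × P(H) / P(E)
       = 0.8000 × 0.1536 / 0.3451
       = 0.12288000 / 0.3451
       = 0.3561

The evidence strengthens our belief in H.
Prior: 0.1536 → Posterior: 0.3561


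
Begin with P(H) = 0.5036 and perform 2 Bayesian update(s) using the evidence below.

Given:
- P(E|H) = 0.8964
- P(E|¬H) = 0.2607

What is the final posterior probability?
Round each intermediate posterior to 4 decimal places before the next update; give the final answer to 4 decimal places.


Sequential Bayesian updating:

Initial prior: P(H) = 0.5036

Update 1:
  P(E) = 0.8964 × 0.5036 + 0.2607 × 0.4964 = 0.45142704 + 0.12941148 = 0.58083852
  P(H|E) = 0.45142704 / 0.58083852 = 0.7772

Update 2:
  P(E) = 0.8964 × 0.7772 + 0.2607 × 0.2228 = 0.69668208 + 0.05808396 = 0.75476604
  P(H|E) = 0.69668208 / 0.75476604 = 0.9230

Final posterior: 0.9230


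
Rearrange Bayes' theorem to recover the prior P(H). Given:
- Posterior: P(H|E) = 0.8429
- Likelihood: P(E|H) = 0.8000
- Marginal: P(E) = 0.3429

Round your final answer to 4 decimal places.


From Bayes' theorem: P(H|E) = P(E|H) × P(H) / P(E)

Rearranging for P(H):
P(H) = P(H|E) × P(E) / P(E|H)
     = 0.8429 × 0.3429 / 0.8000
     = 0.28903041 / 0.8000
     = 0.3613


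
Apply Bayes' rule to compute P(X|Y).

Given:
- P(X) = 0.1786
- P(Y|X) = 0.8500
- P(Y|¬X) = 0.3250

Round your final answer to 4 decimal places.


Bayes' theorem: P(X|Y) = P(Y|X) × P(X) / P(Y)

Step 1: Calculate P(Y) using law of total probability
P(Y) = P(Y|X)P(X) + P(Y|¬X)P(¬X)
     = 0.8500 × 0.1786 + 0.3250 × 0.8214
     = 0.15181000 + 0.26695500
     = 0.41876500

Step 2: Apply Bayes' theorem
P(X|Y) = P(Y|X) × P(X) / P(Y)
       = 0.15181000 / 0.41876500
       = 0.3625


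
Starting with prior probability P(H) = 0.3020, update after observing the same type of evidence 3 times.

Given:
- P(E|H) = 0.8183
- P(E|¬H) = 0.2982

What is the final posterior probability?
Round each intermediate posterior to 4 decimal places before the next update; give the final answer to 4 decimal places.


Sequential Bayesian updating:

Initial prior: P(H) = 0.3020

Update 1:
  P(E) = 0.8183 × 0.3020 + 0.2982 × 0.6980 = 0.24712660 + 0.20814360 = 0.45527020
  P(H|E) = 0.24712660 / 0.45527020 = 0.5428

Update 2:
  P(E) = 0.8183 × 0.5428 + 0.2982 × 0.4572 = 0.44417324 + 0.13633704 = 0.58051028
  P(H|E) = 0.44417324 / 0.58051028 = 0.7651

Update 3:
  P(E) = 0.8183 × 0.7651 + 0.2982 × 0.2349 = 0.62608133 + 0.07004718 = 0.69612851
  P(H|E) = 0.62608133 / 0.69612851 = 0.8994

Final posterior: 0.8994


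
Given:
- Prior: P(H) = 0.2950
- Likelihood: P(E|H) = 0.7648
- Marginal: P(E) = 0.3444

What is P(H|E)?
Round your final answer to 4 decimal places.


Using Bayes' theorem:

P(H|E) = P(E|H) × P(H) / P(E)
       = 0.7648 × 0.2950 / 0.3444
       = 0.22561600 / 0.3444
       = 0.6551

The evidence strengthens our belief in H.
Prior: 0.2950 → Posterior: 0.6551


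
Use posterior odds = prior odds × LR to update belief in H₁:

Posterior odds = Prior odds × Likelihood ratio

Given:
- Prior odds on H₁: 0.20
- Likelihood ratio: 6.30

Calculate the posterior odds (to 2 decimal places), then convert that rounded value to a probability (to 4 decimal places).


Step 1: Calculate posterior odds
Posterior odds = Prior odds × LR
               = 0.20 × 6.30
               = 1.26

Step 2: Convert to probability
P(H₁|E) = Posterior odds / (1 + Posterior odds)
       = 1.26 / (1 + 1.26)
       = 1.26 / 2.26
       = 0.5575

The evidence increased P(H₁) from 0.1667 to 0.5575.


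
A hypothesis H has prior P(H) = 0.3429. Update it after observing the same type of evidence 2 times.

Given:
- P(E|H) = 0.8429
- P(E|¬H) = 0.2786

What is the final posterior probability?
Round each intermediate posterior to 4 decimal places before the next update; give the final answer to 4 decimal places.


Sequential Bayesian updating:

Initial prior: P(H) = 0.3429

Update 1:
  P(E) = 0.8429 × 0.3429 + 0.2786 × 0.6571 = 0.28903041 + 0.18306806 = 0.47209847
  P(H|E) = 0.28903041 / 0.47209847 = 0.6122

Update 2:
  P(E) = 0.8429 × 0.6122 + 0.2786 × 0.3878 = 0.51602338 + 0.10804108 = 0.62406446
  P(H|E) = 0.51602338 / 0.62406446 = 0.8269

Final posterior: 0.8269


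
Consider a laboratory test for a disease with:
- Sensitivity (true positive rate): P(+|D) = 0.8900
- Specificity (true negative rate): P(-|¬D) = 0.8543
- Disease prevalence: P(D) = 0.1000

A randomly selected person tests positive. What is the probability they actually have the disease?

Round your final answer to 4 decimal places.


Let D = has disease, + = positive test

Given:
- P(D) = 0.1000 (prevalence)
- P(+|D) = 0.8900 (sensitivity)
- P(-|¬D) = 0.8543 (specificity)
- P(+|¬D) = 0.1457 (false positive rate = 1 - specificity)

Step 1: Find P(+)
P(+) = P(+|D)P(D) + P(+|¬D)P(¬D)
     = 0.8900 × 0.1000 + 0.1457 × 0.9000
     = 0.08900000 + 0.13113000
     = 0.22013000

Step 2: Apply Bayes' theorem for P(D|+)
P(D|+) = P(+|D)P(D) / P(+)
       = 0.08900000 / 0.22013000
       = 0.4043
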